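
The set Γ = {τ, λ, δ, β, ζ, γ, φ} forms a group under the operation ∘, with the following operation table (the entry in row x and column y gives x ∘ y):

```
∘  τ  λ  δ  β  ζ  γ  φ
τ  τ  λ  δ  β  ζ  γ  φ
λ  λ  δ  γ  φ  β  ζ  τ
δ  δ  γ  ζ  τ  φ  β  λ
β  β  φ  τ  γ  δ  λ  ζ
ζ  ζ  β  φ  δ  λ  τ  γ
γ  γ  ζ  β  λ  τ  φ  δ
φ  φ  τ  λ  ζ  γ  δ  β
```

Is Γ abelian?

Yes

Check whether the table is symmetric across its main diagonal.
Every entry (row x, col y) equals the entry (row y, col x), so Γ is abelian.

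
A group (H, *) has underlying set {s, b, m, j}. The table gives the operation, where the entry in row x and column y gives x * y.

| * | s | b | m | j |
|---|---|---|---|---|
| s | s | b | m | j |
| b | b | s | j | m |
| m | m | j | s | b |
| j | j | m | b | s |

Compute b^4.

b^1 = b
b^2 = b * b = s
b^3 = s * b = b
b^4 = b * b = s

s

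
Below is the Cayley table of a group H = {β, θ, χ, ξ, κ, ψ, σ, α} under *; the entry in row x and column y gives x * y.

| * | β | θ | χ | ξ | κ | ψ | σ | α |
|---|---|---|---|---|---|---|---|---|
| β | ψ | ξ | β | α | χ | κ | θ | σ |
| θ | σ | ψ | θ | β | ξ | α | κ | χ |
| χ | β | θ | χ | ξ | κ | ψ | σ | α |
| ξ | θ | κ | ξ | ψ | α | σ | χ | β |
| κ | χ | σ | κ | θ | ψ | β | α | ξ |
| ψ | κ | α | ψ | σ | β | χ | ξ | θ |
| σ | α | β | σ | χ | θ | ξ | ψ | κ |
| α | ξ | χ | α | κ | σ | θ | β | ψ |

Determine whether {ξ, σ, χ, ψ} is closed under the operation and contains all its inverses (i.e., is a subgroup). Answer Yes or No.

Yes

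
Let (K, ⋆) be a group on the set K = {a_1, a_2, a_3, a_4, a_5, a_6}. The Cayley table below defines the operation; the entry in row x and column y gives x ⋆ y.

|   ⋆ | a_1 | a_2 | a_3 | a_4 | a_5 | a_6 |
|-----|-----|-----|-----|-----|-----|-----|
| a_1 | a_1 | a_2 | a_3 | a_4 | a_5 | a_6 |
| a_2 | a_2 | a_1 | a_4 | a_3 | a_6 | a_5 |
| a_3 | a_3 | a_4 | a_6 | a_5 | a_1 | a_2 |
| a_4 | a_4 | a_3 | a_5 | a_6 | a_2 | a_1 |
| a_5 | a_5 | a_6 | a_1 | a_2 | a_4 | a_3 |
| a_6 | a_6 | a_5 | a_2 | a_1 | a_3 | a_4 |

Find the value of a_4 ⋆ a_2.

a_3

Read row a_4, column a_2: a_4 ⋆ a_2 = a_3.
(Structurally, K here is isomorphic to the cyclic group Z_6.)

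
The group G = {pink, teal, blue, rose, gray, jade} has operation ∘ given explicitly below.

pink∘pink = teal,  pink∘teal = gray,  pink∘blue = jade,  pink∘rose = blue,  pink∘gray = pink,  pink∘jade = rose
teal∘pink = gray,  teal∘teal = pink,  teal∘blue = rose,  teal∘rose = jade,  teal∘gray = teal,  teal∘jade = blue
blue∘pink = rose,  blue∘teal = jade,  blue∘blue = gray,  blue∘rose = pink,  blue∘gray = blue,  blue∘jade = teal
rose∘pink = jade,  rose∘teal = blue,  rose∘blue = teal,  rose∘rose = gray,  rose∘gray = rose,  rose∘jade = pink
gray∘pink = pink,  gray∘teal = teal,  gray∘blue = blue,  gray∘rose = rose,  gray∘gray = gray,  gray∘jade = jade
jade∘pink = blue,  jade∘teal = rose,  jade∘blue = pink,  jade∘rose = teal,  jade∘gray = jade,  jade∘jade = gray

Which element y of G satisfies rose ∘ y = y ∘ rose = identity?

First locate the identity: row gray matches the header, so gray is the identity.
Scan row rose for gray: rose ∘ rose = gray. Hence rose^(-1) = rose.

rose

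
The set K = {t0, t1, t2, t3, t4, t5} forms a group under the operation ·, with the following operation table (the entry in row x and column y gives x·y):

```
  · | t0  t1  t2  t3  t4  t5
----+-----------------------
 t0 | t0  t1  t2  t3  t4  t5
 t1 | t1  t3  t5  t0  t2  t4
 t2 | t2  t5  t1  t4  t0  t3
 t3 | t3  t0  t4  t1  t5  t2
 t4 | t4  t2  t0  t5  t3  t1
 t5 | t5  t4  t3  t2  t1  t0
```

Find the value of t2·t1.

Read row t2, column t1: t2·t1 = t5.
(Structurally, K here is isomorphic to the cyclic group Z_6.)

t5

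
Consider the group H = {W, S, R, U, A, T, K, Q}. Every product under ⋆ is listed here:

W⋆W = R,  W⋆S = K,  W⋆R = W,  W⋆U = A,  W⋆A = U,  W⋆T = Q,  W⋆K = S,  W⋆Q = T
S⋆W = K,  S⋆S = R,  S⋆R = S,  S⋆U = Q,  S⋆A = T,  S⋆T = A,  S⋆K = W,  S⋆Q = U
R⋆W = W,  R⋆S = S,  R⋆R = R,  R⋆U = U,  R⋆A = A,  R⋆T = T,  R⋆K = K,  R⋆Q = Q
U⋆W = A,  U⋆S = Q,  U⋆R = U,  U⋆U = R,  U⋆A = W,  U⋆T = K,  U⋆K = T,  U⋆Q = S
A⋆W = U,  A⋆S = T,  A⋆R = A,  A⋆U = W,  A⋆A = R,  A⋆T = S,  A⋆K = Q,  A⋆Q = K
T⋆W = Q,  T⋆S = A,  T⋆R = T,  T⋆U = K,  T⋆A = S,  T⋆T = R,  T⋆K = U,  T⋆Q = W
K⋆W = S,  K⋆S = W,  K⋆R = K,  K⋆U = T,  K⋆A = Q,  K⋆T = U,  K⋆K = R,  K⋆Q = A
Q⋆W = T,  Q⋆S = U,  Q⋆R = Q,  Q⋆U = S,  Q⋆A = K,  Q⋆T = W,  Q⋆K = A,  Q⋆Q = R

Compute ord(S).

The identity element is R (its row matches the header).
S^1 = S
S^2 = S ⋆ S = R
The first power of S equal to the identity is S^2, so ord(S) = 2.

2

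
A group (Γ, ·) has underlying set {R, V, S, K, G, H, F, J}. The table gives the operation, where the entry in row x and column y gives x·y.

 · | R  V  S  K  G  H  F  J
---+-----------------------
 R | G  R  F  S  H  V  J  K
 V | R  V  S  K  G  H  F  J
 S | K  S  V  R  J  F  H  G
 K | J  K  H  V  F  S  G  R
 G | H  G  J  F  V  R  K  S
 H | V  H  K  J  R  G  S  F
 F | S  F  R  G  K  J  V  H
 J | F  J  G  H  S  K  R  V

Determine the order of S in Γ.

The identity element is V (its row matches the header).
S^1 = S
S^2 = S·S = V
The first power of S equal to the identity is S^2, so ord(S) = 2.

2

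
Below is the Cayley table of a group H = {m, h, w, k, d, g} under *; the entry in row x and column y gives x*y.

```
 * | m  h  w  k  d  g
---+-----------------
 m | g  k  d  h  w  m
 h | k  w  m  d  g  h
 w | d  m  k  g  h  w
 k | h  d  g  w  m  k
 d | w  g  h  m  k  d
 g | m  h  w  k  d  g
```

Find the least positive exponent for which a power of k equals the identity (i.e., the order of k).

The identity element is g (its row matches the header).
k^1 = k
k^2 = k*k = w
k^3 = w*k = g
The first power of k equal to the identity is k^3, so ord(k) = 3.
(Structurally, H here is isomorphic to the cyclic group Z_6.)

3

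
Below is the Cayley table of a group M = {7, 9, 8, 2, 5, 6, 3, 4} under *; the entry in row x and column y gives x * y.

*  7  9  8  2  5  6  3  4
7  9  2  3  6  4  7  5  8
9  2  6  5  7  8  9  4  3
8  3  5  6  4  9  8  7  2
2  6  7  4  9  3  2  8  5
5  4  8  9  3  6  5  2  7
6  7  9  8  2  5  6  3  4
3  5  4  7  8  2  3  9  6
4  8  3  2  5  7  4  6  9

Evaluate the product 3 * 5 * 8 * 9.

3 * 5 = 2
2 * 8 = 4
4 * 9 = 3

3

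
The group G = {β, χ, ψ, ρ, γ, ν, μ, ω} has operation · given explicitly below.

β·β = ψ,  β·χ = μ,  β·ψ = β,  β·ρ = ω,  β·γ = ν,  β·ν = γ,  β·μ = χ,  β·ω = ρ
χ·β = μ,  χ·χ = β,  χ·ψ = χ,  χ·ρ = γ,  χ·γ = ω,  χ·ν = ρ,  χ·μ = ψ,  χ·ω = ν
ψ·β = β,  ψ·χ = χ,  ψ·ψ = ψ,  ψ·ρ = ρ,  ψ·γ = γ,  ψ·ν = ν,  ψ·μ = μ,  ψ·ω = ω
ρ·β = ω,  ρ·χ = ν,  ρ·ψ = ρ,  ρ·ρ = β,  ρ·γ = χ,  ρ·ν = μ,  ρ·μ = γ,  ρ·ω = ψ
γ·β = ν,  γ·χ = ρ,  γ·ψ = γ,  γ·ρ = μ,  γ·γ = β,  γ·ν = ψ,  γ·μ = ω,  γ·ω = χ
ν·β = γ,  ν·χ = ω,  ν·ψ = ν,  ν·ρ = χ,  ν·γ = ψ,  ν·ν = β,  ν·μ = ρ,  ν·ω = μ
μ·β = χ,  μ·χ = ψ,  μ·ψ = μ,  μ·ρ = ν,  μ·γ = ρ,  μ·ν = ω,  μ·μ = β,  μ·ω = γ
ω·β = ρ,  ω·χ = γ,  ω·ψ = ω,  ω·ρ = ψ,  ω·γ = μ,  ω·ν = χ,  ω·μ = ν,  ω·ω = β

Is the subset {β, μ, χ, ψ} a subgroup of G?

{β, μ, χ, ψ} contains the identity ψ.
Checking products: every product of two elements of {β, μ, χ, ψ} (read from the table) lies in {β, μ, χ, ψ}, so the set is closed.
In a finite group, a nonempty closed subset is a subgroup. So {β, μ, χ, ψ} ≤ G.

Yes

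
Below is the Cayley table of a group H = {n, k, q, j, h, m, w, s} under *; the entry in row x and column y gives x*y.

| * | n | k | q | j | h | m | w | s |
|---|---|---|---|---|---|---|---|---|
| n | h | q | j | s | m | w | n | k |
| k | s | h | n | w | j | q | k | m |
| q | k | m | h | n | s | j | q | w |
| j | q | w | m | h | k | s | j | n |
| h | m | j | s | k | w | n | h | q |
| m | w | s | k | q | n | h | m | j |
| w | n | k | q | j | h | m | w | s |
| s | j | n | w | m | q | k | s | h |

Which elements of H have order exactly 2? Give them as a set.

{h}

Identity is w. Compute the order of each non-identity element by repeated multiplication:
  n: n → h → m → w  (order 4)
  k: k → h → j → w  (order 4)
  q: q → h → s → w  (order 4)
  j: j → h → k → w  (order 4)
  h: h → w  (order 2)
  m: m → h → n → w  (order 4)
  s: s → h → q → w  (order 4)
Elements of order 2: {h}.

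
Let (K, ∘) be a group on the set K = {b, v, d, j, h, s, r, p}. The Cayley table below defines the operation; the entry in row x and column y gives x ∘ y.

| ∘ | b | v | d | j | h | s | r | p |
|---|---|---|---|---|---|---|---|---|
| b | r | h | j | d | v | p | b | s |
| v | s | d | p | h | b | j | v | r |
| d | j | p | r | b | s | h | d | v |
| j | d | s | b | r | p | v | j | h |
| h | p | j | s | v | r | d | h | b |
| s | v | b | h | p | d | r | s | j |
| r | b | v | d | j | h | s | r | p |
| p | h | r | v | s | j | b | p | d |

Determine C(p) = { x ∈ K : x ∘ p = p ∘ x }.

{d, p, r, v}

Compare row p with column p entry by entry.
v ∘ p = r = p ∘ v, so v commutes with p.
h ∘ p = b but p ∘ h = j, so h does not.
Collecting the elements that commute with p: C(p) = {d, p, r, v}.
(Structurally, K here is isomorphic to the dihedral group D_4.)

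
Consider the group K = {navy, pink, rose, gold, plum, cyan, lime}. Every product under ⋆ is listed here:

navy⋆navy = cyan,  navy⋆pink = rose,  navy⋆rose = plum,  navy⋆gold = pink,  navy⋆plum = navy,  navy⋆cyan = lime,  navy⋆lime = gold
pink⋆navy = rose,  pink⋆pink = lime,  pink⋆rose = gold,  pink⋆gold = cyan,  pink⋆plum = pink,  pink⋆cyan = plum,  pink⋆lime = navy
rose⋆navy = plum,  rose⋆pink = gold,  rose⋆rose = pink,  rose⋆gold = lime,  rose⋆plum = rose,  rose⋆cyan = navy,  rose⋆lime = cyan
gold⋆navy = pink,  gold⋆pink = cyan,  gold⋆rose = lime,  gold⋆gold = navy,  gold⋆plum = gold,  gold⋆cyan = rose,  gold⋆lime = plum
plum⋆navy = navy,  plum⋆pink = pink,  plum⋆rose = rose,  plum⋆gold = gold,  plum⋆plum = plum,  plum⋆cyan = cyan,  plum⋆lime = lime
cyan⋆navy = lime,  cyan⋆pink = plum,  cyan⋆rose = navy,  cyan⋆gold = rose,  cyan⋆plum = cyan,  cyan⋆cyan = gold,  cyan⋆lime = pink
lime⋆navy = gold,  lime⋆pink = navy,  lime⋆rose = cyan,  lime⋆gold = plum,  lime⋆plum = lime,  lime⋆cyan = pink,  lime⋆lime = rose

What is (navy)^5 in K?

pink

navy^1 = navy
navy^2 = navy ⋆ navy = cyan
navy^3 = cyan ⋆ navy = lime
navy^4 = lime ⋆ navy = gold
navy^5 = gold ⋆ navy = pink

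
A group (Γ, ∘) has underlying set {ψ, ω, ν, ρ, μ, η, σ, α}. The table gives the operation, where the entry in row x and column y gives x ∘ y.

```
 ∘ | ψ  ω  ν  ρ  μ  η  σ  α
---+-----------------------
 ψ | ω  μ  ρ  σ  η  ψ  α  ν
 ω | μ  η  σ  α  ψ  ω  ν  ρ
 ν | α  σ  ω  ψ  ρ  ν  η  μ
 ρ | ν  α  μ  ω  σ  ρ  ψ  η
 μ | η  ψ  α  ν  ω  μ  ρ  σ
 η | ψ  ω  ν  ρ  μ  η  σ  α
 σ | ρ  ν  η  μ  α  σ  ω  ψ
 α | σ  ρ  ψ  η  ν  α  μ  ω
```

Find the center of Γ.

An element z is central iff its row equals its column in the table.
For ν: ν ∘ α = μ ≠ ψ = α ∘ ν, so ν ∉ Z.
Checking each element this way leaves Z(Γ) = {η, ω}.

{η, ω}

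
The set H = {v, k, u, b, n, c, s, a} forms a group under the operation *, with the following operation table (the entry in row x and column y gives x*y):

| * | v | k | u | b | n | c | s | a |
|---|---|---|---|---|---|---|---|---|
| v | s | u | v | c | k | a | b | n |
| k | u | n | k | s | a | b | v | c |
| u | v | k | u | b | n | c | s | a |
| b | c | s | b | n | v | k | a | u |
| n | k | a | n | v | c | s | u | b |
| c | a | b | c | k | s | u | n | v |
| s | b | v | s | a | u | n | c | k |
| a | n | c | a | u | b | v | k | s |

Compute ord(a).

The identity element is u (its row matches the header).
a^1 = a
a^2 = a*a = s
a^3 = s*a = k
a^4 = k*a = c
a^5 = c*a = v
a^6 = v*a = n
a^7 = n*a = b
a^8 = b*a = u
The first power of a equal to the identity is a^8, so ord(a) = 8.

8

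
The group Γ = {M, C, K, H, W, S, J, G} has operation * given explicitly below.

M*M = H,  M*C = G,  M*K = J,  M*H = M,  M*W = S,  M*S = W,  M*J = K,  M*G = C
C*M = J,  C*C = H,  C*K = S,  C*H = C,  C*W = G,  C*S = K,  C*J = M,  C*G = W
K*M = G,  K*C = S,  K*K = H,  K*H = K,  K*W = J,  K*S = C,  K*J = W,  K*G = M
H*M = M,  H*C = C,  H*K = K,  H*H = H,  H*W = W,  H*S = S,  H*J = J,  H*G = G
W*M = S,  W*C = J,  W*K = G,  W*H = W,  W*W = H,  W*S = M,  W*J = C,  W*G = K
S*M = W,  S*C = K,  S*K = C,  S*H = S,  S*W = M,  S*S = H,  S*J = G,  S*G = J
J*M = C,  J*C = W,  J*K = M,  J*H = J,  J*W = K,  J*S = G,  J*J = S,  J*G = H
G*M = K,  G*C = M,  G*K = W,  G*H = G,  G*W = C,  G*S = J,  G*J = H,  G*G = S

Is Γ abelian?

J * M = C but M * J = K.
Since J and M do not commute, Γ is not abelian.

No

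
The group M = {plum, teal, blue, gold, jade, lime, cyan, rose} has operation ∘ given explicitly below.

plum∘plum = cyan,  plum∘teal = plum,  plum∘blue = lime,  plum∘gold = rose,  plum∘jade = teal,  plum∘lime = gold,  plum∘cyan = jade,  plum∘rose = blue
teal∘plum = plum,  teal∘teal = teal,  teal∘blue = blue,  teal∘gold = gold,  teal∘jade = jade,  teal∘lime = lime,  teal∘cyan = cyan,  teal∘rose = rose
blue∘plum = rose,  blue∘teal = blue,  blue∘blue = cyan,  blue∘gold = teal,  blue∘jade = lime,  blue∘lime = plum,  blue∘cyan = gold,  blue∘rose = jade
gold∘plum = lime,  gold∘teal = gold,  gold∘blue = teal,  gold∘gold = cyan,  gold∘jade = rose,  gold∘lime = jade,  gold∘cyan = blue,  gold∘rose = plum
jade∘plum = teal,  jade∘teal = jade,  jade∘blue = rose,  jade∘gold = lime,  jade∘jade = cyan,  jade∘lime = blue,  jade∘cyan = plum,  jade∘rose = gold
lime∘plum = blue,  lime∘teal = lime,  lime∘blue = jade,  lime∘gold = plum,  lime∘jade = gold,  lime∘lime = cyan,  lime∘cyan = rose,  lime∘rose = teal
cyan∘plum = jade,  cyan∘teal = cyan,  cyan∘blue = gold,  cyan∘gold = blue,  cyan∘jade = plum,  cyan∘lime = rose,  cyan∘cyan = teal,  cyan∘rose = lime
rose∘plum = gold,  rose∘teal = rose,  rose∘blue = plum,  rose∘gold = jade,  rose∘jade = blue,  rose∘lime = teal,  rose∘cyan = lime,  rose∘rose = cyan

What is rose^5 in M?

rose^1 = rose
rose^2 = rose ∘ rose = cyan
rose^3 = cyan ∘ rose = lime
rose^4 = lime ∘ rose = teal
rose^5 = teal ∘ rose = rose

rose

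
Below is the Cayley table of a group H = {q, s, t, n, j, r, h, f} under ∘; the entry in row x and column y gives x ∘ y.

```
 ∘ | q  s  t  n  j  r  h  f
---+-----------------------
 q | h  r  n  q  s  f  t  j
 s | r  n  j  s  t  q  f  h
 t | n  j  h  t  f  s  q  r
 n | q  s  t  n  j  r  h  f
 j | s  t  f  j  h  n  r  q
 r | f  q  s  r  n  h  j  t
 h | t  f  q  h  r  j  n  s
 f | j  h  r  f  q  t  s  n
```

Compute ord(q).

The identity element is n (its row matches the header).
q^1 = q
q^2 = q ∘ q = h
q^3 = h ∘ q = t
q^4 = t ∘ q = n
The first power of q equal to the identity is q^4, so ord(q) = 4.

4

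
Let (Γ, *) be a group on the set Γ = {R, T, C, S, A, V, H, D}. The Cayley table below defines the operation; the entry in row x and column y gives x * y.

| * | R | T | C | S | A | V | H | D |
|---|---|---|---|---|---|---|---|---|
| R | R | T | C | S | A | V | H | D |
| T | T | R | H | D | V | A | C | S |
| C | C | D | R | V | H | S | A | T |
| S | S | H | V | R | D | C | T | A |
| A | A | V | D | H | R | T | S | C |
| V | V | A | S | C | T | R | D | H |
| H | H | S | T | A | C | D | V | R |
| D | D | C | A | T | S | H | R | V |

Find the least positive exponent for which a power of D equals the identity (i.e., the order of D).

The identity element is R (its row matches the header).
D^1 = D
D^2 = D * D = V
D^3 = V * D = H
D^4 = H * D = R
The first power of D equal to the identity is D^4, so ord(D) = 4.

4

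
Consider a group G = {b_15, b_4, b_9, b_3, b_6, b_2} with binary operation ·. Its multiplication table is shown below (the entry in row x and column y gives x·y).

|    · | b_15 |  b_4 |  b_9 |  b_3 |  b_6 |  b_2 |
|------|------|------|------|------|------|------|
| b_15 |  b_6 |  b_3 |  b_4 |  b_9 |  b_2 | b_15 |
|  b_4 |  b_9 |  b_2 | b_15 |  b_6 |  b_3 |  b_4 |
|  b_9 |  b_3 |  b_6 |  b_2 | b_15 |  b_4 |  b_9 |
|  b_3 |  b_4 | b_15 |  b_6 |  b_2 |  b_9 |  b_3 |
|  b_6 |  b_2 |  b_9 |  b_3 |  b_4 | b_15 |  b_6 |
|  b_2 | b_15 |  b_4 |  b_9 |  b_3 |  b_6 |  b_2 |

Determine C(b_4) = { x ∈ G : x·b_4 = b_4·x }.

{b_2, b_4}

Compare row b_4 with column b_4 entry by entry.
b_3·b_4 = b_15 but b_4·b_3 = b_6, so b_3 does not.
Collecting the elements that commute with b_4: C(b_4) = {b_2, b_4}.
(Structurally, G here is isomorphic to the symmetric group S_3.)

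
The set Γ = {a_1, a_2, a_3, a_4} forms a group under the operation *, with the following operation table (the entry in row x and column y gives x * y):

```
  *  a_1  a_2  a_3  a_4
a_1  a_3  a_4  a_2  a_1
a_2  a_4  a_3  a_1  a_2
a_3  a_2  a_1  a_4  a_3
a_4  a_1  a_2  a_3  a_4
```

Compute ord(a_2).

The identity element is a_4 (its row matches the header).
a_2^1 = a_2
a_2^2 = a_2 * a_2 = a_3
a_2^3 = a_3 * a_2 = a_1
a_2^4 = a_1 * a_2 = a_4
The first power of a_2 equal to the identity is a_2^4, so ord(a_2) = 4.

4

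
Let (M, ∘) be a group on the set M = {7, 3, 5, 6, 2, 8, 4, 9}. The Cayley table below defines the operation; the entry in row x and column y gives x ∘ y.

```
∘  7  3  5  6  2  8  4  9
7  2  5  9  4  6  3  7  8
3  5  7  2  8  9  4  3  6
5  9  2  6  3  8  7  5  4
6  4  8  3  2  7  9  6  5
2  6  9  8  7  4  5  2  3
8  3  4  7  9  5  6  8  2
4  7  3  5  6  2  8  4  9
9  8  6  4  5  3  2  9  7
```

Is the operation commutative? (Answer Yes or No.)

Check whether the table is symmetric across its main diagonal.
Every entry (row x, col y) equals the entry (row y, col x), so M is abelian.

Yes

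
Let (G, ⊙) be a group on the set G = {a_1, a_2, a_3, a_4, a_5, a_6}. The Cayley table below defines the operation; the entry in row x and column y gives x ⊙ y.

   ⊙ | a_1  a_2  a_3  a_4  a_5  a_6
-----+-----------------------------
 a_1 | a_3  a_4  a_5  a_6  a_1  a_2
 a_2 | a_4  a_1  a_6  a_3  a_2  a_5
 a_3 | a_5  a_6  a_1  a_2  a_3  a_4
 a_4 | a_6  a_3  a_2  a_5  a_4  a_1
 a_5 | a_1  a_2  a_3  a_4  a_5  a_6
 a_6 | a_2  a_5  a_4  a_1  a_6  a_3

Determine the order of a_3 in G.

3

The identity element is a_5 (its row matches the header).
a_3^1 = a_3
a_3^2 = a_3 ⊙ a_3 = a_1
a_3^3 = a_1 ⊙ a_3 = a_5
The first power of a_3 equal to the identity is a_3^3, so ord(a_3) = 3.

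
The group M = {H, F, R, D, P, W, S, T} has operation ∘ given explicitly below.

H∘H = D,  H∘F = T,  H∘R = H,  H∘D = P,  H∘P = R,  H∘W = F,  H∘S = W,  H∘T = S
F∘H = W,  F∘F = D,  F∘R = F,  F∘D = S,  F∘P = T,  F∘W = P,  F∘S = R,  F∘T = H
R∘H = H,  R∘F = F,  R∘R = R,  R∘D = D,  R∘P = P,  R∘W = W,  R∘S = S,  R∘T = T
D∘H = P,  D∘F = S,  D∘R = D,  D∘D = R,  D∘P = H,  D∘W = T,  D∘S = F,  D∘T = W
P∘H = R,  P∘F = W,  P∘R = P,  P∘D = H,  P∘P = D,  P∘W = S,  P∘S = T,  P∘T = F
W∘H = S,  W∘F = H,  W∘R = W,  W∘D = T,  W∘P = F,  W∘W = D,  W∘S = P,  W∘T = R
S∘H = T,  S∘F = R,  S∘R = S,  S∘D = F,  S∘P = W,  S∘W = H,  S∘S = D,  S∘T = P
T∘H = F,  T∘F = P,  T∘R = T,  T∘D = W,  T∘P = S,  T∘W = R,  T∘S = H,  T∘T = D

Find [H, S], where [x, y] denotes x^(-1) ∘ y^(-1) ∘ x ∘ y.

D

Identity is R; from the table H^(-1) = P and S^(-1) = F.
P ∘ F = W
W ∘ H = S
S ∘ S = D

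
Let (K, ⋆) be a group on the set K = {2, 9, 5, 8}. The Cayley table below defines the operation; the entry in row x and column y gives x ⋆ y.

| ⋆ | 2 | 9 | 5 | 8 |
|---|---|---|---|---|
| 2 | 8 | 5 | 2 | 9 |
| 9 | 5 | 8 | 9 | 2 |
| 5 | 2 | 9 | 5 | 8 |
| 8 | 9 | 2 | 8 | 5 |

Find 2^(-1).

First locate the identity: row 5 matches the header, so 5 is the identity.
Scan row 2 for 5: 2 ⋆ 9 = 5. Hence 2^(-1) = 9.

9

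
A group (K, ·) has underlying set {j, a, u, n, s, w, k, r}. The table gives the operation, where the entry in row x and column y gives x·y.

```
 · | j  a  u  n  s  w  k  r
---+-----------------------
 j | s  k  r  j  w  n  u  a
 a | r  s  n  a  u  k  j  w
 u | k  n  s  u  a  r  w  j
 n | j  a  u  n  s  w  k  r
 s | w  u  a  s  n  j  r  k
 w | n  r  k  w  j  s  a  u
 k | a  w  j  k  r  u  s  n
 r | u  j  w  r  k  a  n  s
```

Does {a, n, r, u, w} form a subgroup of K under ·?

a·a = s, which is not in {a, n, r, u, w}.
The subset is not closed under ·, so it is not a subgroup.

No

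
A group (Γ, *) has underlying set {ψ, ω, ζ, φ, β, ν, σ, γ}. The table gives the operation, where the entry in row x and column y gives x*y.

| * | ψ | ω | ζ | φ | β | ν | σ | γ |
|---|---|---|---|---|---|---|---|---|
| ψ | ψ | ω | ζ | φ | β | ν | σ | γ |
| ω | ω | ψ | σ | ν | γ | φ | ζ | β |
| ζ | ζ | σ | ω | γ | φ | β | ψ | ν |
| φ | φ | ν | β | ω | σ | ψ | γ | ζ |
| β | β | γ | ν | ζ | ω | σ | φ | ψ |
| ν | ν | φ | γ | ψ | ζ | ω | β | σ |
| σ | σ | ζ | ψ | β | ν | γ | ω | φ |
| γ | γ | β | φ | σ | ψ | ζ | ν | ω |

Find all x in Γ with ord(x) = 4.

{β, γ, ζ, ν, σ, φ}

Identity is ψ. Compute the order of each non-identity element by repeated multiplication:
  ω: ω → ψ  (order 2)
  ζ: ζ → ω → σ → ψ  (order 4)
  φ: φ → ω → ν → ψ  (order 4)
  β: β → ω → γ → ψ  (order 4)
  ν: ν → ω → φ → ψ  (order 4)
  σ: σ → ω → ζ → ψ  (order 4)
  γ: γ → ω → β → ψ  (order 4)
Elements of order 4: {β, γ, ζ, ν, σ, φ}.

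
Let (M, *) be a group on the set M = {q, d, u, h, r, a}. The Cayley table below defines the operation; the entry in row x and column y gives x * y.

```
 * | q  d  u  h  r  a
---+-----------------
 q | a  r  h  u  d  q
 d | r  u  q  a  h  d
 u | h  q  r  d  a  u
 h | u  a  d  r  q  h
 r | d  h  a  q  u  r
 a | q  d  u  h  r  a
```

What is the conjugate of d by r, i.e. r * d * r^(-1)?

The identity is a. In row r, the entry a sits in column u, so r^(-1) = u.
r * d = h
h * u = d

d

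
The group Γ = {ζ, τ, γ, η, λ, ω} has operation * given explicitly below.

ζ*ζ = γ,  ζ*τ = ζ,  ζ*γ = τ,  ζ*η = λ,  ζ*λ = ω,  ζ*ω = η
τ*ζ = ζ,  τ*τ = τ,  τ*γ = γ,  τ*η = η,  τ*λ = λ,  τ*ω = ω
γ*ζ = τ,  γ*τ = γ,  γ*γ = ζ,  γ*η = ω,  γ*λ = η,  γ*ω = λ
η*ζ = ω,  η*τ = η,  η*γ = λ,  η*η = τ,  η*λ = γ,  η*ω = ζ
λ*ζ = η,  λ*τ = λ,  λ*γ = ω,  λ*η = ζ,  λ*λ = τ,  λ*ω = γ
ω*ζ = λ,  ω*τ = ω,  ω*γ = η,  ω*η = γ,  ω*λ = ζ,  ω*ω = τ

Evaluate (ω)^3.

ω^1 = ω
ω^2 = ω * ω = τ
ω^3 = τ * ω = ω

ω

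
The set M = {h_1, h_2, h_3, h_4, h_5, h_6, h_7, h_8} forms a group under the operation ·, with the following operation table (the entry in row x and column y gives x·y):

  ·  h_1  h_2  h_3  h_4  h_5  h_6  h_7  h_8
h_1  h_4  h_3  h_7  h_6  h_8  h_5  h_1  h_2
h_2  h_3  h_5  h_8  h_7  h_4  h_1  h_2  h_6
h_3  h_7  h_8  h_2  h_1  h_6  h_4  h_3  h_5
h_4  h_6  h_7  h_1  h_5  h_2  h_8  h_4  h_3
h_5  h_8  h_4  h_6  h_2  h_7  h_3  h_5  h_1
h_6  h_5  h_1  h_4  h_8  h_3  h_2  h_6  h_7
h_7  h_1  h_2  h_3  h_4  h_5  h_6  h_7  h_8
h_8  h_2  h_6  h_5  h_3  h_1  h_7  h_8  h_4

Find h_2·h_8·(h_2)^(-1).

The identity is h_7. In row h_2, the entry h_7 sits in column h_4, so h_2^(-1) = h_4.
h_2·h_8 = h_6
h_6·h_4 = h_8

h_8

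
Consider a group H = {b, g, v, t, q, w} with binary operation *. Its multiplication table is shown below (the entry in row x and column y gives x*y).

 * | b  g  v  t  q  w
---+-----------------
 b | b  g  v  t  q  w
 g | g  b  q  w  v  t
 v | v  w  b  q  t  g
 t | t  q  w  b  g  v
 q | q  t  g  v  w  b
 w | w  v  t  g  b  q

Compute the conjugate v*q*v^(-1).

w

The identity is b. In row v, the entry b sits in column v, so v^(-1) = v.
v*q = t
t*v = w
(Structurally, H here is isomorphic to the symmetric group S_3.)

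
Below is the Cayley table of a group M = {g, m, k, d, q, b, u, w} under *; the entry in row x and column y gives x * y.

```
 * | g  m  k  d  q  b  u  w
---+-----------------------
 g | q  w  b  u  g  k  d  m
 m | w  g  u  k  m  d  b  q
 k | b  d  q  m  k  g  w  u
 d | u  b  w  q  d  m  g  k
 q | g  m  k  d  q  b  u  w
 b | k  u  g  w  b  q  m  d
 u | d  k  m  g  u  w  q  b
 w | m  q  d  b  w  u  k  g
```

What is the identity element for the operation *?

q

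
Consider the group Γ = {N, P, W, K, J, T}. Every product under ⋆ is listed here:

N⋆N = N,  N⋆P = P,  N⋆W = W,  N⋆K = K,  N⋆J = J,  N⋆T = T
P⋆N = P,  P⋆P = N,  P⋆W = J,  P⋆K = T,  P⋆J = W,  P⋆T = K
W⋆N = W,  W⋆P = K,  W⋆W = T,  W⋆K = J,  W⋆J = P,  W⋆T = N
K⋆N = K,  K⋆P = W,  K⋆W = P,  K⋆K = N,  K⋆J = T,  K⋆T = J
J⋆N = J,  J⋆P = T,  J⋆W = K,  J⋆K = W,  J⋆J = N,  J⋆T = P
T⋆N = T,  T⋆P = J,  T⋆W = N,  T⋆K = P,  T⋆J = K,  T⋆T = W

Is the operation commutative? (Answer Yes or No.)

T ⋆ K = P but K ⋆ T = J.
Since T and K do not commute, Γ is not abelian.

No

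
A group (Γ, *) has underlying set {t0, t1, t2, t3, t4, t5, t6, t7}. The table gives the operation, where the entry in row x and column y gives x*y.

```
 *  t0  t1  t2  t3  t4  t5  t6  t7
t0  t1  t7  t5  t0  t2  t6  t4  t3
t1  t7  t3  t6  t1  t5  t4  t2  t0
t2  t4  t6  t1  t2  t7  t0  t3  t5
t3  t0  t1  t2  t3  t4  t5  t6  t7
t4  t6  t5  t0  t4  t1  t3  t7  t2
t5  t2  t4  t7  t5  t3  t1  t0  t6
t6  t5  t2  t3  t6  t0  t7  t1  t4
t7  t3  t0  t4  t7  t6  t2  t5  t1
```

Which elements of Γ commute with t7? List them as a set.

{t0, t1, t3, t7}

Compare row t7 with column t7 entry by entry.
t1*t7 = t0 = t7*t1, so t1 commutes with t7.
t5*t7 = t6 but t7*t5 = t2, so t5 does not.
Collecting the elements that commute with t7: C(t7) = {t0, t1, t3, t7}.
(Structurally, Γ here is isomorphic to the quaternion group Q_8.)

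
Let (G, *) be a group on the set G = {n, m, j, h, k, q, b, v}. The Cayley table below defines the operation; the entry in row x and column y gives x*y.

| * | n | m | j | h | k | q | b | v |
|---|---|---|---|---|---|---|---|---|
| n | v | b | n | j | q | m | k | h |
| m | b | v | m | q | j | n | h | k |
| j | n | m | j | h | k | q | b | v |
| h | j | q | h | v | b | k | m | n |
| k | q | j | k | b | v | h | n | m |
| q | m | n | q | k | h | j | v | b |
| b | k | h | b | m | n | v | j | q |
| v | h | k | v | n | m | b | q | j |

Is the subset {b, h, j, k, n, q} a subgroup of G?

k*k = v, which is not in {b, h, j, k, n, q}.
The subset is not closed under *, so it is not a subgroup.

No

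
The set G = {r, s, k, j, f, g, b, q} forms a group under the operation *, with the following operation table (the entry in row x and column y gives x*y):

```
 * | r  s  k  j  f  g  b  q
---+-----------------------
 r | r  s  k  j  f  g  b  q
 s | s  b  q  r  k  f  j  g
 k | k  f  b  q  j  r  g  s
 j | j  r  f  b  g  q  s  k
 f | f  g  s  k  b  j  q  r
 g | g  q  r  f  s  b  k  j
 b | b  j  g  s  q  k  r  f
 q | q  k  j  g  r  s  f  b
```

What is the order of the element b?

The identity element is r (its row matches the header).
b^1 = b
b^2 = b*b = r
The first power of b equal to the identity is b^2, so ord(b) = 2.

2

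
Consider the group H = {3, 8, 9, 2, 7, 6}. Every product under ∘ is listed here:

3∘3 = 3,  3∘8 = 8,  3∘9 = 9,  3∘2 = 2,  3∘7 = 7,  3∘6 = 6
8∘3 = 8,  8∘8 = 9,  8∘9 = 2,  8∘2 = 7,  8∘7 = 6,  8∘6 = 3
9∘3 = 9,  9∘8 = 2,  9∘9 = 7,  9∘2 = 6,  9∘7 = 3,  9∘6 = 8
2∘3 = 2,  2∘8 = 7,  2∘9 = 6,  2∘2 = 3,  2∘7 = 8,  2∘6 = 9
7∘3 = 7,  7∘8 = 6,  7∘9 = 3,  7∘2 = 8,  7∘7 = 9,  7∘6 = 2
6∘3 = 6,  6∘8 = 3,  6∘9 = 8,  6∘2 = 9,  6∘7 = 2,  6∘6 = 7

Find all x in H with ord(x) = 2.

{2}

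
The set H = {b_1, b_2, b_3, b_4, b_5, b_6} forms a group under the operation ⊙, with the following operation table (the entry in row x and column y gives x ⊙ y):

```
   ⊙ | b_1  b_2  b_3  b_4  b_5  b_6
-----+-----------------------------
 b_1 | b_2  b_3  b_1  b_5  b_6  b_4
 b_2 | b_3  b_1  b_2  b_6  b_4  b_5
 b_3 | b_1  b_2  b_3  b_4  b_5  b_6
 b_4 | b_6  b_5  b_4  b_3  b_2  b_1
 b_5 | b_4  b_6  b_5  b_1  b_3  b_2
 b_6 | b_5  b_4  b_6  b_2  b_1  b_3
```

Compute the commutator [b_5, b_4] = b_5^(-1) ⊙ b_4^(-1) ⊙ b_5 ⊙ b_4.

Identity is b_3; from the table b_5^(-1) = b_5 and b_4^(-1) = b_4.
b_5 ⊙ b_4 = b_1
b_1 ⊙ b_5 = b_6
b_6 ⊙ b_4 = b_2
(Structurally, H here is isomorphic to the symmetric group S_3.)

b_2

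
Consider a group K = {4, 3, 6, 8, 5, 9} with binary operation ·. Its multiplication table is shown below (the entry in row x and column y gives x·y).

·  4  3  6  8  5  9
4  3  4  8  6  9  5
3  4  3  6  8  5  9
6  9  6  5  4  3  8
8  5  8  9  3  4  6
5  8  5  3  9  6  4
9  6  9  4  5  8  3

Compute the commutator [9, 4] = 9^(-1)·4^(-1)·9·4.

Identity is 3; from the table 9^(-1) = 9 and 4^(-1) = 4.
9·4 = 6
6·9 = 8
8·4 = 5

5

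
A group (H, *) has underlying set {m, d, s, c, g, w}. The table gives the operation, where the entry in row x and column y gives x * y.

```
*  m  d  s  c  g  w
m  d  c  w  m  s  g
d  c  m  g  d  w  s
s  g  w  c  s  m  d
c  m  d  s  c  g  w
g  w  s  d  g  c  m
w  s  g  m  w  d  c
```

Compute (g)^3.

g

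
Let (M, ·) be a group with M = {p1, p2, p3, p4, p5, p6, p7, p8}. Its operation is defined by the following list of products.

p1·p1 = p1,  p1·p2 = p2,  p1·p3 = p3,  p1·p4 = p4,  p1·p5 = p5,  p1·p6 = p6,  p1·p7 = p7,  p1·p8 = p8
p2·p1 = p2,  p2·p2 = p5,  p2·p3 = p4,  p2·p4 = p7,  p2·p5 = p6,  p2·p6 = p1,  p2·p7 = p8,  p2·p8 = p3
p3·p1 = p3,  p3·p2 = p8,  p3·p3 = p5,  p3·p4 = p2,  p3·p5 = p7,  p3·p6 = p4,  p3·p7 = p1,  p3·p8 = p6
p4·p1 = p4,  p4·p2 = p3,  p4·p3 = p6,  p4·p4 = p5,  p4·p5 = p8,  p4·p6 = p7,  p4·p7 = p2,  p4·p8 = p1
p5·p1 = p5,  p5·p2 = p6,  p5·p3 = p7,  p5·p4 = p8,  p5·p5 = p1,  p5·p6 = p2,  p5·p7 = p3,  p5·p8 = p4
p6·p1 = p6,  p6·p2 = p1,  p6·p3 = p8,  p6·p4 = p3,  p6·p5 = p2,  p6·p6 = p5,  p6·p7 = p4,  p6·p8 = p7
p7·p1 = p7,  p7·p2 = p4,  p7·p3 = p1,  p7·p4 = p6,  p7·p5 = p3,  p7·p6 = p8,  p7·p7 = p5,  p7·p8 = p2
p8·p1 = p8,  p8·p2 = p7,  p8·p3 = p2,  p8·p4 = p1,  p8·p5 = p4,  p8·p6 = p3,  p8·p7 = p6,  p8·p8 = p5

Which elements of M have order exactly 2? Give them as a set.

Identity is p1. Compute the order of each non-identity element by repeated multiplication:
  p2: p2 → p5 → p6 → p1  (order 4)
  p3: p3 → p5 → p7 → p1  (order 4)
  p4: p4 → p5 → p8 → p1  (order 4)
  p5: p5 → p1  (order 2)
  p6: p6 → p5 → p2 → p1  (order 4)
  p7: p7 → p5 → p3 → p1  (order 4)
  p8: p8 → p5 → p4 → p1  (order 4)
Elements of order 2: {p5}.

{p5}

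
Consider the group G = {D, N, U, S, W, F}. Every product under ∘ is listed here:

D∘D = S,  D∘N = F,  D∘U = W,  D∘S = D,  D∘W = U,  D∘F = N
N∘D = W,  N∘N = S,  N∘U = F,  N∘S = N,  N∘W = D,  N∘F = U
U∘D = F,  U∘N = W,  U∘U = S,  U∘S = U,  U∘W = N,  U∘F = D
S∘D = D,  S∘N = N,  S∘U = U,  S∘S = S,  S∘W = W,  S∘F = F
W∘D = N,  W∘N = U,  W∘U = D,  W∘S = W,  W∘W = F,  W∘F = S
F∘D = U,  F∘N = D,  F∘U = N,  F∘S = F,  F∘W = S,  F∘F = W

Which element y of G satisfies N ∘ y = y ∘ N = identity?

First locate the identity: row S matches the header, so S is the identity.
Scan row N for S: N ∘ N = S. Hence N^(-1) = N.

N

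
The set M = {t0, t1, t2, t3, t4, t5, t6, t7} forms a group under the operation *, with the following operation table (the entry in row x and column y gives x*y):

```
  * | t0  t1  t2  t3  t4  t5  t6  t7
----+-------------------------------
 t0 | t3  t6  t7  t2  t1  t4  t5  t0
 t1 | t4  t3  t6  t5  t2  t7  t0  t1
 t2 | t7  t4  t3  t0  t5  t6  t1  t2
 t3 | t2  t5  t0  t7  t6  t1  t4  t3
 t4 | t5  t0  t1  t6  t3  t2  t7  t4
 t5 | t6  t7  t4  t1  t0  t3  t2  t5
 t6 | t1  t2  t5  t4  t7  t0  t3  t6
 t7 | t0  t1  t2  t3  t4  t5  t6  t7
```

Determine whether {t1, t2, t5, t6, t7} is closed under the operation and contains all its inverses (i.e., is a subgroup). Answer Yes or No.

No

t2*t2 = t3, which is not in {t1, t2, t5, t6, t7}.
The subset is not closed under *, so it is not a subgroup.
(Structurally, M here is isomorphic to the quaternion group Q_8.)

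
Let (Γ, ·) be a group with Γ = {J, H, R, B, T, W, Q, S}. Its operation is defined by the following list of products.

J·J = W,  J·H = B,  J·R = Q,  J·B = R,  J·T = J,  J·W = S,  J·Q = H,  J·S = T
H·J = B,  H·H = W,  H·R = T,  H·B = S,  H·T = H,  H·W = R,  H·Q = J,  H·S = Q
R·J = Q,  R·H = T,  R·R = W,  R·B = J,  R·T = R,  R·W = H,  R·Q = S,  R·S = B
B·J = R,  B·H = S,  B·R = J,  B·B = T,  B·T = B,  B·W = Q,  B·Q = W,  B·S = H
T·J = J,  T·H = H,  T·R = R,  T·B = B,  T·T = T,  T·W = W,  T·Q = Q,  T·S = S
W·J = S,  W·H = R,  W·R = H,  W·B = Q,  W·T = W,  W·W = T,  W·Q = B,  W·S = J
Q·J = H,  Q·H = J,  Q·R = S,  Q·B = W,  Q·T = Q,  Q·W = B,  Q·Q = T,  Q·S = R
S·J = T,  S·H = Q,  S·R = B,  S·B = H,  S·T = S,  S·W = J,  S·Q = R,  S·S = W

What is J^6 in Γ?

J^1 = J
J^2 = J·J = W
J^3 = W·J = S
J^4 = S·J = T
J^5 = T·J = J
J^6 = J·J = W

W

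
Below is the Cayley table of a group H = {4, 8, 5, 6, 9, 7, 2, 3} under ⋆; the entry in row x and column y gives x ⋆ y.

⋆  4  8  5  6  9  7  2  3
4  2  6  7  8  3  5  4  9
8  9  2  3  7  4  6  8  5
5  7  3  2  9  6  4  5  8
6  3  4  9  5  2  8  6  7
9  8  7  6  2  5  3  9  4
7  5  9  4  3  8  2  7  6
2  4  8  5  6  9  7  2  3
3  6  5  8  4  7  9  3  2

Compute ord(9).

4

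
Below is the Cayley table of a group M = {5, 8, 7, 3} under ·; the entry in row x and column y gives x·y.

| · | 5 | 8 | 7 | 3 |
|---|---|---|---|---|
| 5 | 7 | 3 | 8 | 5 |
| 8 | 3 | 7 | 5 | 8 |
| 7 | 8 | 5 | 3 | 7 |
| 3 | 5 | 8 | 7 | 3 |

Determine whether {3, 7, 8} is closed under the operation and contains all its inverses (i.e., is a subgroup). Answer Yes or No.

No

7·8 = 5, which is not in {3, 7, 8}.
The subset is not closed under ·, so it is not a subgroup.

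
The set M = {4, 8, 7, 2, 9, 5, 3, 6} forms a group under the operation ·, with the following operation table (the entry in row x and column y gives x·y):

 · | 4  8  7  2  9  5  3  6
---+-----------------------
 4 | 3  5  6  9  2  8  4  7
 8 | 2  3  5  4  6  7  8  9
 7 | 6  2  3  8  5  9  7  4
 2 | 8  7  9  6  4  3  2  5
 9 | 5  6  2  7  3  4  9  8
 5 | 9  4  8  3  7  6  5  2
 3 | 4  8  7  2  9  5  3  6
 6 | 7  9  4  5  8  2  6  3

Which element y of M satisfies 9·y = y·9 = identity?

First locate the identity: row 3 matches the header, so 3 is the identity.
Scan row 9 for 3: 9·9 = 3. Hence 9^(-1) = 9.

9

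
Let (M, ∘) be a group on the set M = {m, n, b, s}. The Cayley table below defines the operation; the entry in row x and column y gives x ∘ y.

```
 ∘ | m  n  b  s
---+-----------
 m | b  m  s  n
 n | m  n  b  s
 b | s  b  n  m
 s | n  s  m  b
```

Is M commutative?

Check whether the table is symmetric across its main diagonal.
Every entry (row x, col y) equals the entry (row y, col x), so M is abelian.

Yes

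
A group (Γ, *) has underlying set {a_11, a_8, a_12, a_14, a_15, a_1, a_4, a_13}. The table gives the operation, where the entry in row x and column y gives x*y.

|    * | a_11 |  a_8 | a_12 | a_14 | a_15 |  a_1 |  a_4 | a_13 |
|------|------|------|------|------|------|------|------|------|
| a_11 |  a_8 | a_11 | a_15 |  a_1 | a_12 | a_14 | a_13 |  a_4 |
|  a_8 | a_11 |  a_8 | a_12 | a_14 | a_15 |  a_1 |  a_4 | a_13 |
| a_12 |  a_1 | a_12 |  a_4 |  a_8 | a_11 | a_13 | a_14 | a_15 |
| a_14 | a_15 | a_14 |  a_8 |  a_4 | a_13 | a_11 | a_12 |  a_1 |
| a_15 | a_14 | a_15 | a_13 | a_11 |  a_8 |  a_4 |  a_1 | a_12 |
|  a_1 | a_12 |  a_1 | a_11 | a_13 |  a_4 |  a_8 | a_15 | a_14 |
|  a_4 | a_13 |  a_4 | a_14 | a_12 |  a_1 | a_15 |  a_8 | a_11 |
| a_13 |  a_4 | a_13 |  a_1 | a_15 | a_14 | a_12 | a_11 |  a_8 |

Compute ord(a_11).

The identity element is a_8 (its row matches the header).
a_11^1 = a_11
a_11^2 = a_11*a_11 = a_8
The first power of a_11 equal to the identity is a_11^2, so ord(a_11) = 2.

2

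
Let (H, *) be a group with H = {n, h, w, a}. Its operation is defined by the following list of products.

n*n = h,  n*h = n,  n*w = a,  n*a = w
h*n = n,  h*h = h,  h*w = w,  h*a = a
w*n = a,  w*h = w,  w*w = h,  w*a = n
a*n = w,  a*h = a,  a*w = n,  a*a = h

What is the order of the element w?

The identity element is h (its row matches the header).
w^1 = w
w^2 = w*w = h
The first power of w equal to the identity is w^2, so ord(w) = 2.

2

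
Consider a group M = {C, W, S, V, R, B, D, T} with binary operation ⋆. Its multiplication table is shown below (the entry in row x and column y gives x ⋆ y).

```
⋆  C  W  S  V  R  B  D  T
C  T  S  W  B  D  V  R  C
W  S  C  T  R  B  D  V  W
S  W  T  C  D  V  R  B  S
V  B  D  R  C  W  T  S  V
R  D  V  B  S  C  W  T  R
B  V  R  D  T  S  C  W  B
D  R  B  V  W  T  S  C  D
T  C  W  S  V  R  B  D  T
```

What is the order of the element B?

The identity element is T (its row matches the header).
B^1 = B
B^2 = B ⋆ B = C
B^3 = C ⋆ B = V
B^4 = V ⋆ B = T
The first power of B equal to the identity is B^4, so ord(B) = 4.
(Structurally, M here is isomorphic to the quaternion group Q_8.)

4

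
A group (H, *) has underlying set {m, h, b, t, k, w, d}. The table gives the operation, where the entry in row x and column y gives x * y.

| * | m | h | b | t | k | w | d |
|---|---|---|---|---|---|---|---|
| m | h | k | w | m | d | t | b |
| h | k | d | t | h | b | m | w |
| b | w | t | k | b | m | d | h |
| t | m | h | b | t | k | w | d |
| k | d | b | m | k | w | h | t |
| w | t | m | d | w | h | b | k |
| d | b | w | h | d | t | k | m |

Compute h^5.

h^1 = h
h^2 = h * h = d
h^3 = d * h = w
h^4 = w * h = m
h^5 = m * h = k

k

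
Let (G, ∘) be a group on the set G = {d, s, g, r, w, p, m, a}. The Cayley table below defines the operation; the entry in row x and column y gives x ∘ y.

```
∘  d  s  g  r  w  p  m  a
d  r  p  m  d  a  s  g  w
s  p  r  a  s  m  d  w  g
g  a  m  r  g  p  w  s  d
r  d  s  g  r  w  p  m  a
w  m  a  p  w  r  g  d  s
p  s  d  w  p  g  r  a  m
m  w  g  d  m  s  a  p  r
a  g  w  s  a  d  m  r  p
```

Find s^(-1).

First locate the identity: row r matches the header, so r is the identity.
Scan row s for r: s ∘ s = r. Hence s^(-1) = s.

s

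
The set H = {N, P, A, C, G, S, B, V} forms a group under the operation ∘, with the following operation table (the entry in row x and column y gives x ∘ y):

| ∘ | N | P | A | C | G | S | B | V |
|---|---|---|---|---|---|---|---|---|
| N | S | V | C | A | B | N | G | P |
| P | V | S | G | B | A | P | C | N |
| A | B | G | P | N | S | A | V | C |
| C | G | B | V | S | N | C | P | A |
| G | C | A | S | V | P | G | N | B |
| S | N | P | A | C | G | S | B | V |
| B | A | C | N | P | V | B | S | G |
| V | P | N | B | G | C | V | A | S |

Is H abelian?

A ∘ N = B but N ∘ A = C.
Since A and N do not commute, H is not abelian.

No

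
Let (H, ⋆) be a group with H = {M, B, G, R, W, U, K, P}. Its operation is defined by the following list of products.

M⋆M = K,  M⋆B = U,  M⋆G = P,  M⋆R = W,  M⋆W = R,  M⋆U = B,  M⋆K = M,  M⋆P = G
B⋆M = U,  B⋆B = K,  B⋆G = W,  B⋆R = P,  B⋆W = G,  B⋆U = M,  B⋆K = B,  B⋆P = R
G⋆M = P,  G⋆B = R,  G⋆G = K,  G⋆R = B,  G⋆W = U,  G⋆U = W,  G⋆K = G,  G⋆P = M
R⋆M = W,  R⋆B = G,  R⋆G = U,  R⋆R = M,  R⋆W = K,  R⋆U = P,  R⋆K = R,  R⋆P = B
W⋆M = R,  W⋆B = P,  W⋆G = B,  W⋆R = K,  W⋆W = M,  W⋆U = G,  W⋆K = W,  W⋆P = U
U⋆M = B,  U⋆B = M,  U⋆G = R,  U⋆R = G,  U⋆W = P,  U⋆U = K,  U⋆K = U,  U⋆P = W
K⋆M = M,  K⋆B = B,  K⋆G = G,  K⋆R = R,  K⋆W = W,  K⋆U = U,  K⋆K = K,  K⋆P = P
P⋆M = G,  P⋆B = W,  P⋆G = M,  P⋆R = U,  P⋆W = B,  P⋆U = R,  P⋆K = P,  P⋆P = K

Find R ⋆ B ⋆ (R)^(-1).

U

The identity is K. In row R, the entry K sits in column W, so R^(-1) = W.
R ⋆ B = G
G ⋆ W = U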